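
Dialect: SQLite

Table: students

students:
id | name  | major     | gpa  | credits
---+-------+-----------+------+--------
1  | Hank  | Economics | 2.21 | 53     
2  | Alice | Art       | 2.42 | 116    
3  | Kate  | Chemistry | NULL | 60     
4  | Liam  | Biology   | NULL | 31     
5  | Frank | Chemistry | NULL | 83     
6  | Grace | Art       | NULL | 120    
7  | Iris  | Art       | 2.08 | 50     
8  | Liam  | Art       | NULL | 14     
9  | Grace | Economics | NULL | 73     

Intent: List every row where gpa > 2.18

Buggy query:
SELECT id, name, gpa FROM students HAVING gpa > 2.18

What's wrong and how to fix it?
Bug: This is a non-aggregate query (no GROUP BY, no aggregates), so in SQLite the HAVING clause is invalid here; a row-level condition belongs in WHERE

Fix: Use WHERE for row-level filtering

Corrected query:
SELECT id, name, gpa FROM students WHERE gpa > 2.18

Result:
id | name  | gpa 
---+-------+-----
1  | Hank  | 2.21
2  | Alice | 2.42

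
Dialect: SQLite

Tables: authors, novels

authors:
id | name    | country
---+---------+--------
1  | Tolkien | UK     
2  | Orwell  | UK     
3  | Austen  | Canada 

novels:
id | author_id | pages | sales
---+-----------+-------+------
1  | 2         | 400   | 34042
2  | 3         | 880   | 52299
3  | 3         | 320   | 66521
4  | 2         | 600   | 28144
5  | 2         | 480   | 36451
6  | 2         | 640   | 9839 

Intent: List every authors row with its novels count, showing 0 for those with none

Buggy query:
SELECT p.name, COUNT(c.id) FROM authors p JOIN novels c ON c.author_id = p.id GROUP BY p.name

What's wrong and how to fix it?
Bug: An inner join excludes parents with zero children

Fix: Use LEFT JOIN so parents without children still appear (COUNT(c.id) gives 0)

Corrected query:
SELECT p.name, COUNT(c.id) FROM authors p LEFT JOIN novels c ON c.author_id = p.id GROUP BY p.name

Result:
name    | COUNT(c.id)
--------+------------
Austen  | 2          
Orwell  | 4          
Tolkien | 0          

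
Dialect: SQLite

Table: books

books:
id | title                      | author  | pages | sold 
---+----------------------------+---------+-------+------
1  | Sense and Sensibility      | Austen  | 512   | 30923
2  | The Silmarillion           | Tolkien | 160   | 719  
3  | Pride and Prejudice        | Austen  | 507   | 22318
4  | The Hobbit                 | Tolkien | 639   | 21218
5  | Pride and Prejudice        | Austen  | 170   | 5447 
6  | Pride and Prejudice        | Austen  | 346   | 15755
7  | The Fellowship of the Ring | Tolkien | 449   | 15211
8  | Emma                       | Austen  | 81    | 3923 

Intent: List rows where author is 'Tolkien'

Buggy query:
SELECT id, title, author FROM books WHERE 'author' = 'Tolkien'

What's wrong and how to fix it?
Bug: 'author' in single quotes is a string literal, not the column; the comparison is literal-vs-literal and never true

Fix: Remove the quotes around the column name (or use double quotes for an identifier)

Corrected query:
SELECT id, title, author FROM books WHERE author = 'Tolkien'

Result:
id | title                      | author 
---+----------------------------+--------
2  | The Silmarillion           | Tolkien
4  | The Hobbit                 | Tolkien
7  | The Fellowship of the Ring | Tolkien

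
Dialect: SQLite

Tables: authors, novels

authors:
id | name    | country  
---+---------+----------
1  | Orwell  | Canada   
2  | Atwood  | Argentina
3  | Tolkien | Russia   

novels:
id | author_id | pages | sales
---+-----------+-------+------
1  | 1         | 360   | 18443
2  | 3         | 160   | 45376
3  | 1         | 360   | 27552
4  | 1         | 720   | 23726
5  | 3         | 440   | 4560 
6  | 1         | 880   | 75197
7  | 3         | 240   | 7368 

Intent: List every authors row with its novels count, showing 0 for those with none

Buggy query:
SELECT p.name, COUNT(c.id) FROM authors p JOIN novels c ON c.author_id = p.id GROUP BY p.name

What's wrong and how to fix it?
Bug: INNER JOIN drops authors rows that have no matching novels rows

Fix: Use LEFT JOIN so parents without children still appear (COUNT(c.id) gives 0)

Corrected query:
SELECT p.name, COUNT(c.id) FROM authors p LEFT JOIN novels c ON c.author_id = p.id GROUP BY p.name

Result:
name    | COUNT(c.id)
--------+------------
Atwood  | 0          
Orwell  | 4          
Tolkien | 3          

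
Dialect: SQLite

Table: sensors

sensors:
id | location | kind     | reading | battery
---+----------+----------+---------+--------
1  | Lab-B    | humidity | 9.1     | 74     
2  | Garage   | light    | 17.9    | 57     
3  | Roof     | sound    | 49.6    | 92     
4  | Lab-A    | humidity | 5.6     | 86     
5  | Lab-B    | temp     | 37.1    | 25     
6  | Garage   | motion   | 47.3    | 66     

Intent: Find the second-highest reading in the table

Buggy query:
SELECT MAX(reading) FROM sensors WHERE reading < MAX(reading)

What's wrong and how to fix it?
Bug: The inner MAX is an aggregate inside WHERE, which is not allowed

Fix: Compute the overall MAX in a subquery, then take MAX of rows below it

Corrected query:
SELECT MAX(reading) FROM sensors WHERE reading < (SELECT MAX(reading) FROM sensors)

Result:
MAX(reading)
------------
47.3        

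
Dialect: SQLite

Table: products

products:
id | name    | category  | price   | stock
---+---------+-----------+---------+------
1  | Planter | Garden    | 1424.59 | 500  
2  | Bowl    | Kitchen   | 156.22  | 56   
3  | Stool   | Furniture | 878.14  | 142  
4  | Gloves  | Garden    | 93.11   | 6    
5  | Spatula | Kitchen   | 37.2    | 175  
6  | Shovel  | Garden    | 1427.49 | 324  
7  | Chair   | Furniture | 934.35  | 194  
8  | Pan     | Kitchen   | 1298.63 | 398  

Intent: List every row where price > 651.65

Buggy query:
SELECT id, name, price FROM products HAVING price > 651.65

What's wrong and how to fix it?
Bug: This is a non-aggregate query (no GROUP BY, no aggregates), so in SQLite the HAVING clause is invalid here; a row-level condition belongs in WHERE

Fix: Use WHERE for row-level filtering

Corrected query:
SELECT id, name, price FROM products WHERE price > 651.65

Result:
id | name    | price  
---+---------+--------
1  | Planter | 1424.59
3  | Stool   | 878.14 
6  | Shovel  | 1427.49
7  | Chair   | 934.35 
8  | Pan     | 1298.63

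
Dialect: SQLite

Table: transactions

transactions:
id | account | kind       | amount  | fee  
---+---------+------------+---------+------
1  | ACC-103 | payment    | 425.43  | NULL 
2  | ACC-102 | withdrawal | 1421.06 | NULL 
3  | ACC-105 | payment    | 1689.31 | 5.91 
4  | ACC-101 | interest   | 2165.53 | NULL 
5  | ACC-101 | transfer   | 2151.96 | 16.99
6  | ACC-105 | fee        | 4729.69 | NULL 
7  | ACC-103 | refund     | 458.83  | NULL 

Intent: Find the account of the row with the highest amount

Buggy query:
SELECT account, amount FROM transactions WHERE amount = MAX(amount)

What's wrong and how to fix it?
Bug: WHERE is evaluated per row; an aggregate over the whole table isn't defined there

Fix: Wrap MAX in a scalar subquery so WHERE compares against a single value

Corrected query:
SELECT account, amount FROM transactions WHERE amount = (SELECT MAX(amount) FROM transactions)

Result:
account | amount 
--------+--------
ACC-105 | 4729.69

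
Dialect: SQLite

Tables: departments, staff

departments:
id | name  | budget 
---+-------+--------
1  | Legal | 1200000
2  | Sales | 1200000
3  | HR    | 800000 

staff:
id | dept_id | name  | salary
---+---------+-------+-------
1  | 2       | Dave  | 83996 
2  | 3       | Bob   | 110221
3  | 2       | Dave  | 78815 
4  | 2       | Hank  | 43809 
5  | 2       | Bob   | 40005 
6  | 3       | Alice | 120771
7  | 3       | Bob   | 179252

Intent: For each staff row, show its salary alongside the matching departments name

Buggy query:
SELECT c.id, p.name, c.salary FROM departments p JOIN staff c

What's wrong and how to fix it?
Bug: Missing join condition: each staff row is matched to all departments rows instead of just its own

Fix: Add ON c.dept_id = p.id to the JOIN

Corrected query:
SELECT c.id, p.name, c.salary FROM departments p JOIN staff c ON c.dept_id = p.id

Result:
id | name  | salary
---+-------+-------
1  | Sales | 83996 
2  | HR    | 110221
3  | Sales | 78815 
4  | Sales | 43809 
5  | Sales | 40005 
6  | HR    | 120771
7  | HR    | 179252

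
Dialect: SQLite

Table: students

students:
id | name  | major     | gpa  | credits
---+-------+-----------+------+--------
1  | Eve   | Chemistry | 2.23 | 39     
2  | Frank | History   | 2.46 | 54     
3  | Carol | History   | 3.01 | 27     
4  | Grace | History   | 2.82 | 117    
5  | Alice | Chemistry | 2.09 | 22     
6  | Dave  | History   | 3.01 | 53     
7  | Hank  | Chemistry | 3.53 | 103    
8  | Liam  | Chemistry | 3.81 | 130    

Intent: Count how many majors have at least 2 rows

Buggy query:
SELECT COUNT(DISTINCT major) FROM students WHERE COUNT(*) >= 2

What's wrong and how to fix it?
Bug: COUNT(*) cannot appear in WHERE; the per-group count doesn't exist yet

Fix: Use a subquery that GROUPs and filters with HAVING, then count its rows

Corrected query:
SELECT COUNT(*) FROM (SELECT major FROM students GROUP BY major HAVING COUNT(*) >= 2)

Result:
COUNT(*)
--------
2       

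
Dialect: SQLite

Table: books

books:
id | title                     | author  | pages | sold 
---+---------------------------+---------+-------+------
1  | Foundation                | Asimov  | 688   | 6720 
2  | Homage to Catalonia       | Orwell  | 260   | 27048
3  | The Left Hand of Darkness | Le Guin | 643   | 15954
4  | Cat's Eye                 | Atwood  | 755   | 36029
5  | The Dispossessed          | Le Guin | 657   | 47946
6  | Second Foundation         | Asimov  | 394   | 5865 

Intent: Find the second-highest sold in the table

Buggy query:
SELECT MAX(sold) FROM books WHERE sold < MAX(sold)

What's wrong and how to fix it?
Bug: MAX(sold) on the right of the comparison is an aggregate-in-WHERE error

Fix: Compute the overall MAX in a subquery, then take MAX of rows below it

Corrected query:
SELECT MAX(sold) FROM books WHERE sold < (SELECT MAX(sold) FROM books)

Result:
MAX(sold)
---------
36029    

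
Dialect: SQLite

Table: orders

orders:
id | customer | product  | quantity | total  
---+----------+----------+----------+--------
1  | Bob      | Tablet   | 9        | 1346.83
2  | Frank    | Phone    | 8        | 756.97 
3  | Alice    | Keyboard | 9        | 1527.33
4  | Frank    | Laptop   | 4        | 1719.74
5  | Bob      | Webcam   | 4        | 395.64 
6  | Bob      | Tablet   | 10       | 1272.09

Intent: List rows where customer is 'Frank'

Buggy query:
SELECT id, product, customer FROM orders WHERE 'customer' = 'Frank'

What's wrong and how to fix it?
Bug: Single quotes denote string literals in SQL; the column name is being compared as a constant string

Fix: Remove the quotes around the column name (or use double quotes for an identifier)

Corrected query:
SELECT id, product, customer FROM orders WHERE customer = 'Frank'

Result:
id | product | customer
---+---------+---------
2  | Phone   | Frank   
4  | Laptop  | Frank   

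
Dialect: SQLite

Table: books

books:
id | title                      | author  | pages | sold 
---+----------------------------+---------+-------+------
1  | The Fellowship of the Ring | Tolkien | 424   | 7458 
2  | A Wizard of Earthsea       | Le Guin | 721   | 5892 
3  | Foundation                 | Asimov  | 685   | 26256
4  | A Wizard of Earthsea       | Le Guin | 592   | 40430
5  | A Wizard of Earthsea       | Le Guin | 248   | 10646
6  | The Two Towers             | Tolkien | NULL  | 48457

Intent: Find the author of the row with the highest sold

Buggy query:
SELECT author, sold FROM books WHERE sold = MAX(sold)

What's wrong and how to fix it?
Bug: MAX(sold) is an aggregate and cannot be used directly in WHERE

Fix: Wrap MAX in a scalar subquery so WHERE compares against a single value

Corrected query:
SELECT author, sold FROM books WHERE sold = (SELECT MAX(sold) FROM books)

Result:
author  | sold 
--------+------
Tolkien | 48457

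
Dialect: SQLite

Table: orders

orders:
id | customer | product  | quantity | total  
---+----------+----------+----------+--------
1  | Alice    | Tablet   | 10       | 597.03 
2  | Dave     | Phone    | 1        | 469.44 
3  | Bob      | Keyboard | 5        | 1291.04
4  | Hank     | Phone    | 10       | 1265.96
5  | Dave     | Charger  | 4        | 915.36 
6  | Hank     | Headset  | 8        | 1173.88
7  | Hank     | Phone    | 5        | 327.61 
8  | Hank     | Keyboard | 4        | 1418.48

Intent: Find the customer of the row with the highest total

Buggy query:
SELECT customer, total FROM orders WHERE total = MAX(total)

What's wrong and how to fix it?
Bug: WHERE is evaluated per row; an aggregate over the whole table isn't defined there

Fix: Use a subquery: WHERE total = (SELECT MAX(total) FROM orders)

Corrected query:
SELECT customer, total FROM orders WHERE total = (SELECT MAX(total) FROM orders)

Result:
customer | total  
---------+--------
Hank     | 1418.48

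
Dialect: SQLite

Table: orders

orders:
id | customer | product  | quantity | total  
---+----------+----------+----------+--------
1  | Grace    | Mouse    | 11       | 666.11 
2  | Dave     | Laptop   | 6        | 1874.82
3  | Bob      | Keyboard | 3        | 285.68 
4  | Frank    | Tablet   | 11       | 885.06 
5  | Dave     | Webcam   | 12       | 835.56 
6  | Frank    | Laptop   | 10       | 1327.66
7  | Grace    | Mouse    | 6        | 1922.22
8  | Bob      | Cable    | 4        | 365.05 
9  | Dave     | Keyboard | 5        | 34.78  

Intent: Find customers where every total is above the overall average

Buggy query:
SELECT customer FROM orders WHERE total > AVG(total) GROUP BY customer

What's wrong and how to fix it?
Bug: WHERE evaluates per row before aggregation, so AVG() is unavailable

Fix: Use a subquery for AVG and a HAVING MIN(...) filter so the condition holds for every row in the group

Corrected query:
SELECT customer FROM orders GROUP BY customer HAVING MIN(total) > (SELECT AVG(total) FROM orders)

Result:
(no rows)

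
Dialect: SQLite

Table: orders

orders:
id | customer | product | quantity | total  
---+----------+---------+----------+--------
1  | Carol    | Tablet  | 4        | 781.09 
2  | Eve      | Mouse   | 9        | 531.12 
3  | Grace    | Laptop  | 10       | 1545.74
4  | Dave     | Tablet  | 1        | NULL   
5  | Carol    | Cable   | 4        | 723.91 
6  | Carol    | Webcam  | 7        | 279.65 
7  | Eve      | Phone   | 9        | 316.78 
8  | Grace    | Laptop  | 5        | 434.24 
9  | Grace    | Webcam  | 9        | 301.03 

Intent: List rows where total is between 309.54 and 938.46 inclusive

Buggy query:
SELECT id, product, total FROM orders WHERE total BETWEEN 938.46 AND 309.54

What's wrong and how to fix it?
Bug: BETWEEN expects the lower bound first; with 938.46 AND 309.54 the range is empty

Fix: Swap the bounds so the smaller value comes first

Corrected query:
SELECT id, product, total FROM orders WHERE total BETWEEN 309.54 AND 938.46

Result:
id | product | total 
---+---------+-------
1  | Tablet  | 781.09
2  | Mouse   | 531.12
5  | Cable   | 723.91
7  | Phone   | 316.78
8  | Laptop  | 434.24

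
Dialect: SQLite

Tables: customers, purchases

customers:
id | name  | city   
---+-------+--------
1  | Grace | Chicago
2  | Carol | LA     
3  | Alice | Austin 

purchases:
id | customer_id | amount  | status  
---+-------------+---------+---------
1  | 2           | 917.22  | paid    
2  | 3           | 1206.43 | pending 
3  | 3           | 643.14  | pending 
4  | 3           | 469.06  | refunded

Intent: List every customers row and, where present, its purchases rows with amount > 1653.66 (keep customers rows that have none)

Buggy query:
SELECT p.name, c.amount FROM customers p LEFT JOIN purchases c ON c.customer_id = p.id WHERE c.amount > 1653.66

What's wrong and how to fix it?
Bug: A WHERE condition on the right-hand table after LEFT JOIN drops unmatched parents

Fix: Move the right-table condition into the ON clause so unmatched parents are kept

Corrected query:
SELECT p.name, c.amount FROM customers p LEFT JOIN purchases c ON c.customer_id = p.id AND c.amount > 1653.66

Result:
name  | amount
------+-------
Grace | NULL  
Carol | NULL  
Alice | NULL  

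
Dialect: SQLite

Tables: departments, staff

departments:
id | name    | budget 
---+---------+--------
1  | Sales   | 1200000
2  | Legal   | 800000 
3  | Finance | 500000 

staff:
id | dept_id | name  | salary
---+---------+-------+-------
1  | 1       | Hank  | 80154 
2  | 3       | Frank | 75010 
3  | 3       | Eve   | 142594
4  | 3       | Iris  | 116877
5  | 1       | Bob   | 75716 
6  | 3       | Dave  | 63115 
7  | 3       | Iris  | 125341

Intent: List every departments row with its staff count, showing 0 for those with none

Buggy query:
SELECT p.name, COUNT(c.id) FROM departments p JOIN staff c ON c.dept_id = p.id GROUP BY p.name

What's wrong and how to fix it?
Bug: INNER JOIN drops departments rows that have no matching staff rows

Fix: Switch to LEFT JOIN to retain unmatched parent rows

Corrected query:
SELECT p.name, COUNT(c.id) FROM departments p LEFT JOIN staff c ON c.dept_id = p.id GROUP BY p.name

Result:
name    | COUNT(c.id)
--------+------------
Finance | 5          
Legal   | 0          
Sales   | 2          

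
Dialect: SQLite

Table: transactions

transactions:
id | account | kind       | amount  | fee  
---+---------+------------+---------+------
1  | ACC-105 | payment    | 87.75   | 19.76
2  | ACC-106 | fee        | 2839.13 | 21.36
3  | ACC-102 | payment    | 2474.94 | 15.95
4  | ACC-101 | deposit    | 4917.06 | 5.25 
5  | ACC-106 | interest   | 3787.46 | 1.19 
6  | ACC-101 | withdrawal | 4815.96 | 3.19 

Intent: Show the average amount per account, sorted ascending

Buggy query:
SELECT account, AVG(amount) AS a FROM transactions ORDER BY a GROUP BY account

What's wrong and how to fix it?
Bug: ORDER BY appears before GROUP BY; SQL clause order requires GROUP BY first

Fix: Reorder: SELECT … FROM … GROUP BY … ORDER BY …

Corrected query:
SELECT account, AVG(amount) AS a FROM transactions GROUP BY account ORDER BY a

Result:
account | a       
--------+---------
ACC-105 | 87.75   
ACC-102 | 2474.94 
ACC-106 | 3313.295
ACC-101 | 4866.51 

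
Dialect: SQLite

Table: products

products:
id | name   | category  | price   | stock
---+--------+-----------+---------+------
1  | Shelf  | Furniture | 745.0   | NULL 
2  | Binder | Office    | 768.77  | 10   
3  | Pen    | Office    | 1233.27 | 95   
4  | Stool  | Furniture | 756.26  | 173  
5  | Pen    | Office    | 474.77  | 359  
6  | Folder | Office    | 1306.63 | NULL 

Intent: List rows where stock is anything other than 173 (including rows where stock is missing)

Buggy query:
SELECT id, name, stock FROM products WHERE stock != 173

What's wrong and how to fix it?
Bug: 'stock != 173' is unknown when stock is NULL, so NULL rows are silently excluded

Fix: Handle NULL separately with IS NULL alongside the inequality

Corrected query:
SELECT id, name, stock FROM products WHERE stock != 173 OR stock IS NULL

Result:
id | name   | stock
---+--------+------
1  | Shelf  | NULL 
2  | Binder | 10   
3  | Pen    | 95   
5  | Pen    | 359  
6  | Folder | NULL 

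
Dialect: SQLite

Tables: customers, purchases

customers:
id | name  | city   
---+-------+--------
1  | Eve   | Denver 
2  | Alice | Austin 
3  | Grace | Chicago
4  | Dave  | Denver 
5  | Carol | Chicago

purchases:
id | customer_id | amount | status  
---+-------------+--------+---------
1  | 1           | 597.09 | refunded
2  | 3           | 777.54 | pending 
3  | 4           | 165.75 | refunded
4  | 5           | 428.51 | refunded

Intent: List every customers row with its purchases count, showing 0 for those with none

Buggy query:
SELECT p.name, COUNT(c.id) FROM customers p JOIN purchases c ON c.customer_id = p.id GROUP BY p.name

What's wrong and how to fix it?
Bug: INNER JOIN drops customers rows that have no matching purchases rows

Fix: Switch to LEFT JOIN to retain unmatched parent rows

Corrected query:
SELECT p.name, COUNT(c.id) FROM customers p LEFT JOIN purchases c ON c.customer_id = p.id GROUP BY p.name

Result:
name  | COUNT(c.id)
------+------------
Alice | 0          
Carol | 1          
Dave  | 1          
Eve   | 1          
Grace | 1          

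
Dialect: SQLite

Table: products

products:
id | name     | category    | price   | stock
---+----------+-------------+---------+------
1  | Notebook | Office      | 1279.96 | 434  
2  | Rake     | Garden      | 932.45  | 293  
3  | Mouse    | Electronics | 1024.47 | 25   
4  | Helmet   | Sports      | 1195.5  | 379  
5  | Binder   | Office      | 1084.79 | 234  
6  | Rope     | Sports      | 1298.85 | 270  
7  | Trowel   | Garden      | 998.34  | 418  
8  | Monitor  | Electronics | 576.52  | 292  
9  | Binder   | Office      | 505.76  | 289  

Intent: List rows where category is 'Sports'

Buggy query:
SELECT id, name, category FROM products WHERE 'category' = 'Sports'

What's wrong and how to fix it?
Bug: 'category' in single quotes is a string literal, not the column; the comparison is literal-vs-literal and never true

Fix: Remove the quotes around the column name (or use double quotes for an identifier)

Corrected query:
SELECT id, name, category FROM products WHERE category = 'Sports'

Result:
id | name   | category
---+--------+---------
4  | Helmet | Sports  
6  | Rope   | Sports  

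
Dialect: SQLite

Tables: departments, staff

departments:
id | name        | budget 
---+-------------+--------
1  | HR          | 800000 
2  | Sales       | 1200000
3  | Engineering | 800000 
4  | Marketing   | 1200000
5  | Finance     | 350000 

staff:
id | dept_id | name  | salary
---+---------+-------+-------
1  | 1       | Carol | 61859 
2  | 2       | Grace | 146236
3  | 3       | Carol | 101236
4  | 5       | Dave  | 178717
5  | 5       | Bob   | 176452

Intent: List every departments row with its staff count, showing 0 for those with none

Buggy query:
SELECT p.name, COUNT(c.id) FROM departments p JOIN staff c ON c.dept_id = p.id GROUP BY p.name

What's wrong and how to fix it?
Bug: An inner join excludes parents with zero children

Fix: Switch to LEFT JOIN to retain unmatched parent rows

Corrected query:
SELECT p.name, COUNT(c.id) FROM departments p LEFT JOIN staff c ON c.dept_id = p.id GROUP BY p.name

Result:
name        | COUNT(c.id)
------------+------------
Engineering | 1          
Finance     | 2          
HR          | 1          
Marketing   | 0          
Sales       | 1          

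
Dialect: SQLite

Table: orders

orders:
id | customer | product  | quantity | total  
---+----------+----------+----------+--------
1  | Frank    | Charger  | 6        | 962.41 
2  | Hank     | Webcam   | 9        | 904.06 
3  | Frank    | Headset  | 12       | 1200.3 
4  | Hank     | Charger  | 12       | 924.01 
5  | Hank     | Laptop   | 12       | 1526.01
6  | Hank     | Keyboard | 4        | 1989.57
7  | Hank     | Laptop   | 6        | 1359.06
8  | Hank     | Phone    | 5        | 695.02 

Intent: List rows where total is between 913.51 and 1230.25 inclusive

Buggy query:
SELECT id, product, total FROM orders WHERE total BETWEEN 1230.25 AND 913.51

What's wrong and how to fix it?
Bug: BETWEEN expects the lower bound first; with 1230.25 AND 913.51 the range is empty

Fix: Swap the bounds so the smaller value comes first

Corrected query:
SELECT id, product, total FROM orders WHERE total BETWEEN 913.51 AND 1230.25

Result:
id | product | total 
---+---------+-------
1  | Charger | 962.41
3  | Headset | 1200.3
4  | Charger | 924.01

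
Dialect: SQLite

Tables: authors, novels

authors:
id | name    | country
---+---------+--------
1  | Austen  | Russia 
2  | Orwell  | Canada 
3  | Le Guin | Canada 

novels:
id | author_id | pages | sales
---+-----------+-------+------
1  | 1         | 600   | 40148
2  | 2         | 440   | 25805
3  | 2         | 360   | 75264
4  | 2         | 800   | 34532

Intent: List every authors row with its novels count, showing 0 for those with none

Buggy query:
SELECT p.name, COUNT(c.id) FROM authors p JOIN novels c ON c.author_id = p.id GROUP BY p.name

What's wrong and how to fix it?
Bug: INNER JOIN drops authors rows that have no matching novels rows

Fix: Switch to LEFT JOIN to retain unmatched parent rows

Corrected query:
SELECT p.name, COUNT(c.id) FROM authors p LEFT JOIN novels c ON c.author_id = p.id GROUP BY p.name

Result:
name    | COUNT(c.id)
--------+------------
Austen  | 1          
Le Guin | 0          
Orwell  | 3          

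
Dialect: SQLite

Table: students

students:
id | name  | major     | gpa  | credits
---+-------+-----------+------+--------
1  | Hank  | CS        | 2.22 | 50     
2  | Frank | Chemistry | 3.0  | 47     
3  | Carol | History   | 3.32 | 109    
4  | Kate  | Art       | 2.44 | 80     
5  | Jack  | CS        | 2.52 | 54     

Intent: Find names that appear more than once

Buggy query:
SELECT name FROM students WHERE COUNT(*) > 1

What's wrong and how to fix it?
Bug: WHERE can't reference COUNT(*); aggregates are computed after WHERE

Fix: Group first, then use HAVING for the count condition

Corrected query:
SELECT name FROM students GROUP BY name HAVING COUNT(*) > 1

Result:
(no rows)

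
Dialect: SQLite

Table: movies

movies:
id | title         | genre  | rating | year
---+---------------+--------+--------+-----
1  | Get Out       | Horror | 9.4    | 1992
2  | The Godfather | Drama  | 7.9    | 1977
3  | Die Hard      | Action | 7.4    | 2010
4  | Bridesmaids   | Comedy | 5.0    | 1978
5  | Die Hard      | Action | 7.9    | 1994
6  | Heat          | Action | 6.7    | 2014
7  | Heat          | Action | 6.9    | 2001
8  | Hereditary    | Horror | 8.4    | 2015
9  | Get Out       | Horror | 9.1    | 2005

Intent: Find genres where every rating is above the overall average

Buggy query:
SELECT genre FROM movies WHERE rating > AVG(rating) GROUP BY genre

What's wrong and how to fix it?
Bug: AVG() is an aggregate; it can't sit directly in WHERE

Fix: Compute the overall average in a scalar subquery and compare each group's MIN against it in HAVING

Corrected query:
SELECT genre FROM movies GROUP BY genre HAVING MIN(rating) > (SELECT AVG(rating) FROM movies)

Result:
genre 
------
Drama 
Horror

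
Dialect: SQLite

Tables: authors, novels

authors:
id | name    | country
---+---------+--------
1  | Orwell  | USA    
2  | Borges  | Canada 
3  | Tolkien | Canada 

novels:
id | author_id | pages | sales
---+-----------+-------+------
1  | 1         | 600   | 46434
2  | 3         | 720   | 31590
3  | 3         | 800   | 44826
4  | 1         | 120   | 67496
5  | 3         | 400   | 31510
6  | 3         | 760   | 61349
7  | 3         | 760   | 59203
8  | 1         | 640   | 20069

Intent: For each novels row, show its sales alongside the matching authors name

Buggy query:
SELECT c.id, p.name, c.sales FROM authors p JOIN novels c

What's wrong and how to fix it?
Bug: JOIN with no ON clause produces a cartesian product; every novels row pairs with every authors row

Fix: Add ON c.author_id = p.id to the JOIN

Corrected query:
SELECT c.id, p.name, c.sales FROM authors p JOIN novels c ON c.author_id = p.id

Result:
id | name    | sales
---+---------+------
1  | Orwell  | 46434
2  | Tolkien | 31590
3  | Tolkien | 44826
4  | Orwell  | 67496
5  | Tolkien | 31510
6  | Tolkien | 61349
7  | Tolkien | 59203
8  | Orwell  | 20069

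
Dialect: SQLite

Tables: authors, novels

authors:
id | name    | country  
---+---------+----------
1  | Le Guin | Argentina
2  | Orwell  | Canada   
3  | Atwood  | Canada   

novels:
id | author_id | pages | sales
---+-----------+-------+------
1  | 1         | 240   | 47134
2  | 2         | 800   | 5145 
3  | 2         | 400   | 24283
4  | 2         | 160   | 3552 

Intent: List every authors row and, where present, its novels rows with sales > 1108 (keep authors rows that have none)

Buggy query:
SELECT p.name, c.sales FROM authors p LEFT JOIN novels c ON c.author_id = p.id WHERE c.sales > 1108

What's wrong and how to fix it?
Bug: A WHERE condition on the right-hand table after LEFT JOIN drops unmatched parents

Fix: Move the right-table condition into the ON clause so unmatched parents are kept

Corrected query:
SELECT p.name, c.sales FROM authors p LEFT JOIN novels c ON c.author_id = p.id AND c.sales > 1108

Result:
name    | sales
--------+------
Le Guin | 47134
Orwell  | 3552 
Orwell  | 5145 
Orwell  | 24283
Atwood  | NULL 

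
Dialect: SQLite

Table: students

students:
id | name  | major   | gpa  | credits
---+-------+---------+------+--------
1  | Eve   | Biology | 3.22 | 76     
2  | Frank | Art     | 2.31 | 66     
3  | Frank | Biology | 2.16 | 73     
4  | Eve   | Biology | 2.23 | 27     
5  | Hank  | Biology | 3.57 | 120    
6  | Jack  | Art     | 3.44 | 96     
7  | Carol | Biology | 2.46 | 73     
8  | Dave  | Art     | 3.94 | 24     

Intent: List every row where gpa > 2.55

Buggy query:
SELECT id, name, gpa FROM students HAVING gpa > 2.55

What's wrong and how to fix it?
Bug: This is a non-aggregate query (no GROUP BY, no aggregates), so in SQLite the HAVING clause is invalid here; a row-level condition belongs in WHERE

Fix: Replace HAVING with WHERE since the condition applies to individual rows

Corrected query:
SELECT id, name, gpa FROM students WHERE gpa > 2.55

Result:
id | name | gpa 
---+------+-----
1  | Eve  | 3.22
5  | Hank | 3.57
6  | Jack | 3.44
8  | Dave | 3.94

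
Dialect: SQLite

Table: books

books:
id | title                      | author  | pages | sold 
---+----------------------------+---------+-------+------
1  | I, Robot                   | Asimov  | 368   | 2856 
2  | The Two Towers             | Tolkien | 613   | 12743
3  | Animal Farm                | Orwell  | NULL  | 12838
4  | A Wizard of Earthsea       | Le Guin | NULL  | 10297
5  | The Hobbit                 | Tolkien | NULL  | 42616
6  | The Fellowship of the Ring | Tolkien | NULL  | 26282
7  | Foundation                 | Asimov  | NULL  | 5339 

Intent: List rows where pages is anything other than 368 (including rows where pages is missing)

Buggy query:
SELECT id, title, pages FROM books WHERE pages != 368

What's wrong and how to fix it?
Bug: 'pages != 368' is unknown when pages is NULL, so NULL rows are silently excluded

Fix: Handle NULL separately with IS NULL alongside the inequality

Corrected query:
SELECT id, title, pages FROM books WHERE pages != 368 OR pages IS NULL

Result:
id | title                      | pages
---+----------------------------+------
2  | The Two Towers             | 613  
3  | Animal Farm                | NULL 
4  | A Wizard of Earthsea       | NULL 
5  | The Hobbit                 | NULL 
6  | The Fellowship of the Ring | NULL 
7  | Foundation                 | NULL 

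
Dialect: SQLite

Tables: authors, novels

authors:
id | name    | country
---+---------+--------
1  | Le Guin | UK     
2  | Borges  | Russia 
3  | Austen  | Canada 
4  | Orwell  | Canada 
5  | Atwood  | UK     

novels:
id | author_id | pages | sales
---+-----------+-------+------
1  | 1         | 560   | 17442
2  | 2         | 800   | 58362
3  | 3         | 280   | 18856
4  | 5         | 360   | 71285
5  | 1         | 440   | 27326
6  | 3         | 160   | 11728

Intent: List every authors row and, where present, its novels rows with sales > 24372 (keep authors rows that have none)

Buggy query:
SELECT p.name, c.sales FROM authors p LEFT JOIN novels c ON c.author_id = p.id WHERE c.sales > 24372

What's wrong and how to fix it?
Bug: A WHERE condition on the right-hand table after LEFT JOIN drops unmatched parents

Fix: Move the right-table condition into the ON clause so unmatched parents are kept

Corrected query:
SELECT p.name, c.sales FROM authors p LEFT JOIN novels c ON c.author_id = p.id AND c.sales > 24372

Result:
name    | sales
--------+------
Le Guin | 27326
Borges  | 58362
Austen  | NULL 
Orwell  | NULL 
Atwood  | 71285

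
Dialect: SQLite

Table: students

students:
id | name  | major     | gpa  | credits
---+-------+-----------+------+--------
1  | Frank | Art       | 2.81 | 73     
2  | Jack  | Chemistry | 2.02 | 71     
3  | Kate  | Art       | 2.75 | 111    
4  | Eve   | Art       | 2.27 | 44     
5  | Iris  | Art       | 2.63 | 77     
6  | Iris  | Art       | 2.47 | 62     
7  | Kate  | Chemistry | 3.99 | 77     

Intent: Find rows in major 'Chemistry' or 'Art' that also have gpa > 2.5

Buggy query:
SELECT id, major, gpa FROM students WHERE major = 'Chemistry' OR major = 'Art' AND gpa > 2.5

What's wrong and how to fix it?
Bug: Without parentheses, AND is evaluated before OR, so the gpa filter only applies to the 'Art' branch

Fix: Group the OR with parentheses (or use IN), then AND the threshold

Corrected query:
SELECT id, major, gpa FROM students WHERE (major = 'Chemistry' OR major = 'Art') AND gpa > 2.5

Result:
id | major     | gpa 
---+-----------+-----
1  | Art       | 2.81
3  | Art       | 2.75
5  | Art       | 2.63
7  | Chemistry | 3.99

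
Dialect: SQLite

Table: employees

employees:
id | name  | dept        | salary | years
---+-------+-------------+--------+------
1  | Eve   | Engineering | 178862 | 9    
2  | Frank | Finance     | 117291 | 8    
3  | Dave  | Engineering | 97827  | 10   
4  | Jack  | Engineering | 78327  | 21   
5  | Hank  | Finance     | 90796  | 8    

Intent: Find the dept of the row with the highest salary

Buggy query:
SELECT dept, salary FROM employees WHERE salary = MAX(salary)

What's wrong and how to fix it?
Bug: WHERE is evaluated per row; an aggregate over the whole table isn't defined there

Fix: Wrap MAX in a scalar subquery so WHERE compares against a single value

Corrected query:
SELECT dept, salary FROM employees WHERE salary = (SELECT MAX(salary) FROM employees)

Result:
dept        | salary
------------+-------
Engineering | 178862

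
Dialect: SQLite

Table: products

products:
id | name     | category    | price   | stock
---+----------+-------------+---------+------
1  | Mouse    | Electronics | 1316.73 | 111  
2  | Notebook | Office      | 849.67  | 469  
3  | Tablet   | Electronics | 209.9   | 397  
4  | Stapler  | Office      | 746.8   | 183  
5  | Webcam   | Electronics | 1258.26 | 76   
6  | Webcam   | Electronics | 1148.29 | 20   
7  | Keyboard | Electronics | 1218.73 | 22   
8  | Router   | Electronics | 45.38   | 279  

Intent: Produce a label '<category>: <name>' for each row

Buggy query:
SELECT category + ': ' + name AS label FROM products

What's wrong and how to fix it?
Bug: '+' is numeric addition; on text columns SQLite converts them to 0 instead of concatenating

Fix: Use the || operator for string concatenation

Corrected query:
SELECT category || ': ' || name AS label FROM products

Result:
label                
---------------------
Electronics: Mouse   
Office: Notebook     
Electronics: Tablet  
Office: Stapler      
Electronics: Webcam  
Electronics: Webcam  
Electronics: Keyboard
Electronics: Router  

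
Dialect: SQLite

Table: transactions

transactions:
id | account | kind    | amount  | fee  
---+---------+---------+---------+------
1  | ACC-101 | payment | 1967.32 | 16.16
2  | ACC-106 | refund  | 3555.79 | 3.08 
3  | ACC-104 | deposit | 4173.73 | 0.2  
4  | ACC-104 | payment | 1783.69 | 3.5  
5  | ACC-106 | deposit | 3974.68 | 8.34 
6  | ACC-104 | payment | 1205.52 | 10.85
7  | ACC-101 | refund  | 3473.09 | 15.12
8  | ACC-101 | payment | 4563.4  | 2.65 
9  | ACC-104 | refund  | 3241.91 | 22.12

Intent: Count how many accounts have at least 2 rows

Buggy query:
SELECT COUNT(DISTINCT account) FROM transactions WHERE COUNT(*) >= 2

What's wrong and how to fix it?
Bug: WHERE filters individual rows, not groups, so a group-level COUNT is invalid there

Fix: Group first with HAVING COUNT(*) >= 2, then COUNT the resulting groups

Corrected query:
SELECT COUNT(*) FROM (SELECT account FROM transactions GROUP BY account HAVING COUNT(*) >= 2)

Result:
COUNT(*)
--------
3       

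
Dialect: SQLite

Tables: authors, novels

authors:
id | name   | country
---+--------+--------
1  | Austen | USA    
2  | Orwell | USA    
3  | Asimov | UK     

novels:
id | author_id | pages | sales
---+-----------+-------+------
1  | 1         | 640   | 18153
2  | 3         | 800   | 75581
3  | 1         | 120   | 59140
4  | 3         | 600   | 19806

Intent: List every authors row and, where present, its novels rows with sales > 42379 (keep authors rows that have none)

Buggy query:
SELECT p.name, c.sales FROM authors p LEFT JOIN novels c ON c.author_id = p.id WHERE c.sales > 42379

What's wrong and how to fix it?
Bug: A WHERE condition on the right-hand table after LEFT JOIN drops unmatched parents

Fix: Move the right-table condition into the ON clause so unmatched parents are kept

Corrected query:
SELECT p.name, c.sales FROM authors p LEFT JOIN novels c ON c.author_id = p.id AND c.sales > 42379

Result:
name   | sales
-------+------
Austen | 59140
Orwell | NULL 
Asimov | 75581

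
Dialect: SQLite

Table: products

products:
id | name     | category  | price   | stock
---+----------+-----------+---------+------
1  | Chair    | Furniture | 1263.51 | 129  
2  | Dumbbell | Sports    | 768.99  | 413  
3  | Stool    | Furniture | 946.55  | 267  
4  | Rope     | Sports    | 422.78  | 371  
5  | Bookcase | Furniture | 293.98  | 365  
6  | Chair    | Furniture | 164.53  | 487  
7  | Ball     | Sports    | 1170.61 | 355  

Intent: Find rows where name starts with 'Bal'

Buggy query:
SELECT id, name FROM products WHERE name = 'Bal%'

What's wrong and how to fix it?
Bug: '=' compares the literal string including the % character; pattern matching needs LIKE

Fix: Replace '=' with LIKE so 'Bal%' is treated as a pattern

Corrected query:
SELECT id, name FROM products WHERE name LIKE 'Bal%'

Result:
id | name
---+-----
7  | Ball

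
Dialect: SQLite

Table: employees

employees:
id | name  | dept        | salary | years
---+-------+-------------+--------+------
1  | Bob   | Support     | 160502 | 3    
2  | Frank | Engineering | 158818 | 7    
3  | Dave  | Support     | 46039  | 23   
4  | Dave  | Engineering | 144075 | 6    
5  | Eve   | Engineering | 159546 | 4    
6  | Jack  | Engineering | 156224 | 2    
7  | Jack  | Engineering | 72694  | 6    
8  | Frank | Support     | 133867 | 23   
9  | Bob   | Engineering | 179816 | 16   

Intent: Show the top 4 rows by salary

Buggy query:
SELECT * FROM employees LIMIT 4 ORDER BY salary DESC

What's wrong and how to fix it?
Bug: ORDER BY cannot follow LIMIT; LIMIT is the final clause

Fix: Swap the clauses: ORDER BY first, then LIMIT

Corrected query:
SELECT * FROM employees ORDER BY salary DESC LIMIT 4

Result:
id | name  | dept        | salary | years
---+-------+-------------+--------+------
9  | Bob   | Engineering | 179816 | 16   
1  | Bob   | Support     | 160502 | 3    
5  | Eve   | Engineering | 159546 | 4    
2  | Frank | Engineering | 158818 | 7    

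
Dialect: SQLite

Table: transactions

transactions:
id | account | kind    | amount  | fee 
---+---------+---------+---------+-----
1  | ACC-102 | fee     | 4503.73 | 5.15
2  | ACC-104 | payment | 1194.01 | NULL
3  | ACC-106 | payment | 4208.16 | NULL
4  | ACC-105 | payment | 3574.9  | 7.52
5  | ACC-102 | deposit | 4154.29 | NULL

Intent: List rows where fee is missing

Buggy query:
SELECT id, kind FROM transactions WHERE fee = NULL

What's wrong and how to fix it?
Bug: '= NULL' is always unknown in SQL three-valued logic, so no rows match

Fix: Replace '= NULL' with 'IS NULL'

Corrected query:
SELECT id, kind FROM transactions WHERE fee IS NULL

Result:
id | kind   
---+--------
2  | payment
3  | payment
5  | deposit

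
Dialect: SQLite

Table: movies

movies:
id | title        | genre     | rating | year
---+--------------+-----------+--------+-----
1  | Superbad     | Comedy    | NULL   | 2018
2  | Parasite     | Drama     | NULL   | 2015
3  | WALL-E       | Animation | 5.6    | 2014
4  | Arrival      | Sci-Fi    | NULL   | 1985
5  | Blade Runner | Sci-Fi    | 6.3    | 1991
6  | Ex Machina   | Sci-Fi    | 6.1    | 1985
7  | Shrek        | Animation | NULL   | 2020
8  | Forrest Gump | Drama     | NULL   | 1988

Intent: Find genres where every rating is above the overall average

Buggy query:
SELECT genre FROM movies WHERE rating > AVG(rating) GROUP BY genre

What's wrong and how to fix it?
Bug: WHERE evaluates per row before aggregation, so AVG() is unavailable

Fix: Compute the overall average in a scalar subquery and compare each group's MIN against it in HAVING

Corrected query:
SELECT genre FROM movies GROUP BY genre HAVING MIN(rating) > (SELECT AVG(rating) FROM movies)

Result:
genre 
------
Sci-Fi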